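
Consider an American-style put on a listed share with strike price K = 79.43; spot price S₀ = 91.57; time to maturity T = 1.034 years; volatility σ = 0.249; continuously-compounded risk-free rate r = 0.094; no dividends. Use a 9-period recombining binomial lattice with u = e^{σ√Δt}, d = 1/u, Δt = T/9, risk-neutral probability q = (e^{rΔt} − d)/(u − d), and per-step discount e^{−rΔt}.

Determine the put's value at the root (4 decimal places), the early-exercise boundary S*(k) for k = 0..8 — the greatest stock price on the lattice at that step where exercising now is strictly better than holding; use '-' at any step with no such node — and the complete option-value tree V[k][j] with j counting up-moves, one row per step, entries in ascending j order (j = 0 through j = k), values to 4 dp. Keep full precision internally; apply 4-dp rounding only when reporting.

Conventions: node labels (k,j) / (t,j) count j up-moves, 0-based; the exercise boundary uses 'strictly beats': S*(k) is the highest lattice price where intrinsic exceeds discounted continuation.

price = 2.1740
boundary = - - - - 65.3336 60.0458 65.3336 60.0458 65.3336
tree:
2.1740
3.6228 0.9989
5.8821 1.7949 0.3493
9.2663 3.1533 0.6883 0.0711
14.0964 5.3890 1.3360 0.1573 0.0000
19.3842 8.9015 2.5425 0.3480 0.0000 0.0000
24.2440 14.0964 4.7102 0.7701 0.0000 0.0000 0.0000
28.7106 19.3842 8.3965 1.7040 0.0000 0.0000 0.0000 0.0000
32.8156 24.2440 14.0964 3.7704 0.0000 0.0000 0.0000 0.0000 0.0000
36.5883 28.7106 19.3842 8.3429 0.0000 0.0000 0.0000 0.0000 0.0000 0.0000

params: Δt=0.11489 u=1.08806 d=0.91906 q=0.54316 e^(-rΔt)=0.98926
t_9 payoffs: 36.5883 28.7106 19.3842 8.3429 0.0000 0.0000 0.0000 0.0000 0.0000 0.0000
t_8: node(8,0) S=46.6144 payoff=32.8156 vs cont=31.9624 → 32.8156 [stop]  node(8,1) S=55.1860 payoff=24.2440 vs cont=23.3909 → 24.2440 [stop]  node(8,2) S=65.3336 payoff=14.0964 vs cont=13.2432 → 14.0964 [stop]  node(8,3) S=77.3473 payoff=2.0827 vs cont=3.7704 → 3.7704 [wait]  node(8,4) S=91.5700 payoff=0.0000 vs cont=0.0000 → 0.0000 [wait]  node(8,5) S=108.4080 payoff=0.0000 vs cont=0.0000 → 0.0000 [wait]  node(8,6) S=128.3423 payoff=0.0000 vs cont=0.0000 → 0.0000 [wait]  node(8,7) S=151.9420 payoff=0.0000 vs cont=0.0000 → 0.0000 [wait]  node(8,8) S=179.8813 payoff=0.0000 vs cont=0.0000 → 0.0000 [wait]  ⇒ S*(8)=65.3336
t_7: node(7,0) S=50.7194 payoff=28.7106 vs cont=27.8574 → 28.7106 [stop]  node(7,1) S=60.0458 payoff=19.3842 vs cont=18.5310 → 19.3842 [stop]  node(7,2) S=71.0871 payoff=8.3429 vs cont=8.3965 → 8.3965 [wait]  node(7,3) S=84.1587 payoff=0.0000 vs cont=1.7040 → 1.7040 [wait]  node(7,4) S=99.6339 payoff=0.0000 vs cont=0.0000 → 0.0000 [wait]  node(7,5) S=117.9548 payoff=0.0000 vs cont=0.0000 → 0.0000 [wait]  node(7,6) S=139.6445 payoff=0.0000 vs cont=0.0000 → 0.0000 [wait]  node(7,7) S=165.3225 payoff=0.0000 vs cont=0.0000 → 0.0000 [wait]  ⇒ S*(7)=60.0458
t_6: node(6,0) S=55.1860 payoff=24.2440 vs cont=23.3909 → 24.2440 [stop]  node(6,1) S=65.3336 payoff=14.0964 vs cont=13.2720 → 14.0964 [stop]  node(6,2) S=77.3473 payoff=2.0827 vs cont=4.7102 → 4.7102 [wait]  node(6,3) S=91.5700 payoff=0.0000 vs cont=0.7701 → 0.7701 [wait]  node(6,4) S=108.4080 payoff=0.0000 vs cont=0.0000 → 0.0000 [wait]  node(6,5) S=128.3423 payoff=0.0000 vs cont=0.0000 → 0.0000 [wait]  node(6,6) S=151.9420 payoff=0.0000 vs cont=0.0000 → 0.0000 [wait]  ⇒ S*(6)=65.3336
t_5: node(5,0) S=60.0458 payoff=19.3842 vs cont=18.5310 → 19.3842 [stop]  node(5,1) S=71.0871 payoff=8.3429 vs cont=8.9015 → 8.9015 [wait]  node(5,2) S=84.1587 payoff=0.0000 vs cont=2.5425 → 2.5425 [wait]  node(5,3) S=99.6339 payoff=0.0000 vs cont=0.3480 → 0.3480 [wait]  node(5,4) S=117.9548 payoff=0.0000 vs cont=0.0000 → 0.0000 [wait]  node(5,5) S=139.6445 payoff=0.0000 vs cont=0.0000 → 0.0000 [wait]  ⇒ S*(5)=60.0458
t_4: node(4,0) S=65.3336 payoff=14.0964 vs cont=13.5434 → 14.0964 [stop]  node(4,1) S=77.3473 payoff=2.0827 vs cont=5.3890 → 5.3890 [wait]  node(4,2) S=91.5700 payoff=0.0000 vs cont=1.3360 → 1.3360 [wait]  node(4,3) S=108.4080 payoff=0.0000 vs cont=0.1573 → 0.1573 [wait]  node(4,4) S=128.3423 payoff=0.0000 vs cont=0.0000 → 0.0000 [wait]  ⇒ S*(4)=65.3336
t_3: node(3,0) S=71.0871 payoff=8.3429 vs cont=9.2663 → 9.2663 [wait]  node(3,1) S=84.1587 payoff=0.0000 vs cont=3.1533 → 3.1533 [wait]  node(3,2) S=99.6339 payoff=0.0000 vs cont=0.6883 → 0.6883 [wait]  node(3,3) S=117.9548 payoff=0.0000 vs cont=0.0711 → 0.0711 [wait]  ⇒ S*(3)=-
t_2: node(2,0) S=77.3473 payoff=2.0827 vs cont=5.8821 → 5.8821 [wait]  node(2,1) S=91.5700 payoff=0.0000 vs cont=1.7949 → 1.7949 [wait]  node(2,2) S=108.4080 payoff=0.0000 vs cont=0.3493 → 0.3493 [wait]  ⇒ S*(2)=-
t_1: node(1,0) S=84.1587 payoff=0.0000 vs cont=3.6228 → 3.6228 [wait]  node(1,1) S=99.6339 payoff=0.0000 vs cont=0.9989 → 0.9989 [wait]  ⇒ S*(1)=-
t_0: node(0,0) S=91.5700 payoff=0.0000 vs cont=2.1740 → 2.1740 [wait]  ⇒ S*(0)=-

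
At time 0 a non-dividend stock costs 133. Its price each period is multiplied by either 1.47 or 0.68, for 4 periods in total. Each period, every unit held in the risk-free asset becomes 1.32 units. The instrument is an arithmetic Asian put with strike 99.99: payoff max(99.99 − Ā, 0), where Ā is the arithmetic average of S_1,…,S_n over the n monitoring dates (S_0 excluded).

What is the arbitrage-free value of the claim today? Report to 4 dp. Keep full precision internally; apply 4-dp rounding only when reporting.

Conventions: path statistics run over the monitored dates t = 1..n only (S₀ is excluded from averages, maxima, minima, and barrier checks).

Risk-neutral up-probability p* = (R−d)/(u−d) = (1.32−0.68)/(1.47−0.68) = 0.8101; the claim prices as the p*-weighted sum of path payoffs discounted by R^4.
Enumerate all 2^4 = 16 price paths (U = up ×1.47, D = down ×0.68); each path with k up-moves has probability p*^k·(1−p*)^(4−k).
DDDD: Ā=55.5490, payoff=44.4410, prob=0.001300
UDDD: Ā=120.0838, payoff=0.0000, prob=0.005546
DUDD: Ā=93.8163, payoff=6.1737, prob=0.005546
UUDD: Ā=202.8088, payoff=0.0000, prob=0.023661
DDUD: Ā=75.9544, payoff=24.0356, prob=0.005546
UDUD: Ā=164.1956, payoff=0.0000, prob=0.023661
DUUD: Ā=137.9281, payoff=0.0000, prob=0.023661
UUUD: Ā=298.1680, payoff=0.0000, prob=0.100954
DDDU: Ā=63.8083, payoff=36.1817, prob=0.005546
UDDU: Ā=137.9386, payoff=0.0000, prob=0.023661
DUDU: Ā=111.6711, payoff=0.0000, prob=0.023661
UUDU: Ā=241.4066, payoff=0.0000, prob=0.100954
DDUU: Ā=93.8092, payoff=6.1808, prob=0.023661
UDUU: Ā=202.7933, payoff=0.0000, prob=0.100954
DUUU: Ā=176.5258, payoff=0.0000, prob=0.100954
UUUU: Ā=381.6073, payoff=0.0000, prob=0.430736
Price = Σ prob·payoff / R^4 = 0.572182 / 3.035958 = 0.1885

price = 0.1885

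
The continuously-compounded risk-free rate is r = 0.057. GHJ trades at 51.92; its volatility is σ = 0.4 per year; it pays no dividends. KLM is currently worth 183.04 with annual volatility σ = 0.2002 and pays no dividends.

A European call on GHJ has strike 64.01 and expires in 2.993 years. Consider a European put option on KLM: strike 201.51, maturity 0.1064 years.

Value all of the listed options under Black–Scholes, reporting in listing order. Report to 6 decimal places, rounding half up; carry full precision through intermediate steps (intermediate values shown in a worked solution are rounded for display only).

price(GHJ call K=64.01) = 13.326541
price(KLM put K=201.51) = 17.731249

[GHJ call K=64.01]
σ√T = 0.4·√2.993 = 0.692012
d₁ = (ln(S/K) + (r+σ²/2)T) / (σ√T) = (ln(51.92/64.01) + (0.057+0.4²/2)·2.993) / 0.692012 = (-0.209335 + 0.410041) / 0.692012 = 0.290032
d₂ = d₁ − σ√T = 0.290032 − 0.692012 = -0.401979
e^{−rT} = 0.843158
N(d₁) = 0.614104,  N(d₂) = 0.343850
price = S·N(d₁) − K·e^{−rT}·N(d₂) = 31.884293 − 18.557752 = 13.326541
[KLM put K=201.51]
σ√T = 0.2002·√0.1064 = 0.065303
d₁ = (ln(S/K) + (r+σ²/2)T) / (σ√T) = (ln(183.04/201.51) + (0.057+0.2002²/2)·0.1064) / 0.065303 = (-0.096134 + 0.008197) / 0.065303 = -1.346598
d₂ = d₁ − σ√T = -1.346598 − 0.065303 = -1.411901
e^{−rT} = 0.993954
N(−d₁) = 0.910945,  N(−d₂) = 0.921010
price = K·e^{−rT}·N(−d₂) − S·N(−d₁) = 184.470644 − 166.739395 = 17.731249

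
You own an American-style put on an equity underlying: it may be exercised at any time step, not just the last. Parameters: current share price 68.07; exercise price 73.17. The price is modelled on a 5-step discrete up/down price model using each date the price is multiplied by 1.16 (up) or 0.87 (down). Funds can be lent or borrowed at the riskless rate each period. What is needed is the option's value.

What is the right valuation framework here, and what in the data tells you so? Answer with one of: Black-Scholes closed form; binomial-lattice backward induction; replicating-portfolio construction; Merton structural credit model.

Key observation: early exercise of the strike-73.17 put must be checked at each of the 5 dates (spot 68.07), which forces a node-by-node comparison of intrinsic and continuation value backward from expiry.

framework: binomial-lattice backward induction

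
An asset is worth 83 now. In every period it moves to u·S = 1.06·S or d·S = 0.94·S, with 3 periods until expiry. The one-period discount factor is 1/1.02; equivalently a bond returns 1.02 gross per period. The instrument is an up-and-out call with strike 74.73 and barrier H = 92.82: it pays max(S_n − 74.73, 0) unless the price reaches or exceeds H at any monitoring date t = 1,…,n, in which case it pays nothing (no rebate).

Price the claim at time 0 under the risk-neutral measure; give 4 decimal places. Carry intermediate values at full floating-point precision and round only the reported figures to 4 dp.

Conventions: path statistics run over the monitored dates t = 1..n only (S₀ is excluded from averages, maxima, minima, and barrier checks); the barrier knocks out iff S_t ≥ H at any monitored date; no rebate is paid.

Risk-neutral up-probability p* = (R−d)/(u−d) = (1.02−0.94)/(1.06−0.94) = 0.6667; the claim prices as the p*-weighted sum of path payoffs discounted by R^3.
Enumerate all 2^3 = 8 price paths (U = up ×1.06, D = down ×0.94); each path with k up-moves has probability p*^k·(1−p*)^(3−k).
DDD: M=78.0200, payoff=0.0000, prob=0.037037
UDD: M=87.9800, payoff=3.0091, prob=0.074074
DUD: M=82.7012, payoff=3.0091, prob=0.074074
UUD: M=93.2588, payoff=0.0000, prob=0.148148
DDU: M=78.0200, payoff=3.0091, prob=0.074074
UDU: M=87.9800, payoff=12.9333, prob=0.148148
DUU: M=87.6633, payoff=12.9333, prob=0.148148
UUU: M=98.8543, payoff=0.0000, prob=0.296296
Price = Σ prob·payoff / R^3 = 4.500776 / 1.061208 = 4.2412

price = 4.2412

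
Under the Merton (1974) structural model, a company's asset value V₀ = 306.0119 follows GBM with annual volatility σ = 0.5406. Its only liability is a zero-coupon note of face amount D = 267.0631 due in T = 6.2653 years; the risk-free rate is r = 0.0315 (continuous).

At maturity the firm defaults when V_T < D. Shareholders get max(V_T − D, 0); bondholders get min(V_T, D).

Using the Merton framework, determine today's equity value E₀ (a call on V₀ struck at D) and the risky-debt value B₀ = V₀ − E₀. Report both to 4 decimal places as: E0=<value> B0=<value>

E0=178.4178 B0=127.5941

Equity is a call on the firm's assets struck at D = 267.0631:
d₁ = [ln(V₀/D) + (r + σ²/2)T] / (σ√T)
   = [ln(306.0119/267.0631) + (0.0315 + 0.5·0.5406²)·6.2653] / (0.5406·√6.2653)
   = [0.136139 + 1.112869] / 1.353153 = 0.923035
d₂ = d₁ − σ√T = 0.923035 − 1.353153 = -0.430118
N(d₁) = 0.822006,  N(d₂) = 0.333555,  e^(−rT) = 0.820898
E₀ = V₀·N(d₁) − D·e^(−rT)·N(d₂)
   = 306.0119·0.822006 − 267.0631·0.820898·0.333555 = 178.417764
B₀ = V₀ − E₀ = 306.0119 − 178.417764 = 127.594136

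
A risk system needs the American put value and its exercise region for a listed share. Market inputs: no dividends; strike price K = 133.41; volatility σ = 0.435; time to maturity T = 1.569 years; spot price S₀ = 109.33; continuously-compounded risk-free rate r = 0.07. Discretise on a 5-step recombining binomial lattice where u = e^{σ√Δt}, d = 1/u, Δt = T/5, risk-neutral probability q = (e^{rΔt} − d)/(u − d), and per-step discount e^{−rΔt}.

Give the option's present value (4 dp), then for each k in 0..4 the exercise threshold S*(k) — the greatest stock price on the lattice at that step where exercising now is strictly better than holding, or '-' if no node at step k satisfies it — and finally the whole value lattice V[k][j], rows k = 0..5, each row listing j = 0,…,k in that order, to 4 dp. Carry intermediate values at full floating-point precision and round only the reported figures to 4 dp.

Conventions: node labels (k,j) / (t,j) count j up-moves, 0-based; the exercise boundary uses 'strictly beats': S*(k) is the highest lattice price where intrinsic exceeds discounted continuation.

price = 32.5710
boundary = - 85.6863 67.1558 85.6863 109.3300
tree:
32.5710
47.7237 17.9421
66.2542 29.8226 6.1239
80.7773 47.7237 12.1435 0.0000
92.1596 66.2542 24.0800 0.0000 0.0000
101.0804 80.7773 47.7237 0.0000 0.0000 0.0000

Δt=0.31380  u=1.27593  d=0.78374  q=0.48450  discount=0.97827
step 5 (expiry): payoffs max(K−S,0) = 101.0804 80.7773 47.7237 0.0000 0.0000 0.0000
step 4: (k=4,j=0): S=41.2504, K−S=92.1596, hold=89.2611 ⇒ V=92.1596 exercise | (k=4,j=1): S=67.1558, K−S=66.2542, hold=63.3557 ⇒ V=66.2542 exercise | (k=4,j=2): S=109.3300, K−S=24.0800, hold=24.0669 ⇒ V=24.0800 exercise | (k=4,j=3): S=177.9898, K−S=0.0000, hold=0.0000 ⇒ V=0.0000 continue | (k=4,j=4): S=289.7683, K−S=0.0000, hold=0.0000 ⇒ V=0.0000 continue  boundary S*=109.3300
step 3: (k=3,j=0): S=52.6327, K−S=80.7773, hold=77.8788 ⇒ V=80.7773 exercise | (k=3,j=1): S=85.6863, K−S=47.7237, hold=44.8251 ⇒ V=47.7237 exercise | (k=3,j=2): S=139.4978, K−S=0.0000, hold=12.1435 ⇒ V=12.1435 continue | (k=3,j=3): S=227.1030, K−S=0.0000, hold=0.0000 ⇒ V=0.0000 continue  boundary S*=85.6863
step 2: (k=2,j=0): S=67.1558, K−S=66.2542, hold=63.3557 ⇒ V=66.2542 exercise | (k=2,j=1): S=109.3300, K−S=24.0800, hold=29.8226 ⇒ V=29.8226 continue | (k=2,j=2): S=177.9898, K−S=0.0000, hold=6.1239 ⇒ V=6.1239 continue  boundary S*=67.1558
step 1: (k=1,j=0): S=85.6863, K−S=47.7237, hold=47.5470 ⇒ V=47.7237 exercise | (k=1,j=1): S=139.4978, K−S=0.0000, hold=17.9421 ⇒ V=17.9421 continue  boundary S*=85.6863
step 0: (k=0,j=0): S=109.3300, K−S=24.0800, hold=32.5710 ⇒ V=32.5710 continue  boundary S*=-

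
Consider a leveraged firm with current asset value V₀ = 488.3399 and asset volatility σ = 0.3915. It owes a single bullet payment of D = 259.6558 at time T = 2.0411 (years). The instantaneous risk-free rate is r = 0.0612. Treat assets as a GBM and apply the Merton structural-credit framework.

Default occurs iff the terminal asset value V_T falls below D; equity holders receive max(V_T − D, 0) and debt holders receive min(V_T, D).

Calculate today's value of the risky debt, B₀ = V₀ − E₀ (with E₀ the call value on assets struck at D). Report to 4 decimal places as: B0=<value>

With assets at 488.3399 and a single debt payment of 259.6558 at 2.0411 years:
d₁ = [ln(V₀/D) + (r + σ²/2)T] / (σ√T)
   = [ln(488.3399/259.6558) + (0.0612 + 0.5·0.3915²)·2.0411] / (0.3915·√2.0411)
   = [0.631655 + 0.281337] / 0.559325 = 1.632312
d₂ = d₁ − σ√T = 1.632312 − 0.559325 = 1.072987
N(d₁) = 0.948693,  N(d₂) = 0.858362,  e^(−rT) = 0.882572
E₀ = V₀·N(d₁) − D·e^(−rT)·N(d₂)
   = 488.3399·0.948693 − 259.6558·0.882572·0.858362 = 266.578393
B₀ = V₀ − E₀ = 488.3399 − 266.578393 = 221.761507

B0=221.7615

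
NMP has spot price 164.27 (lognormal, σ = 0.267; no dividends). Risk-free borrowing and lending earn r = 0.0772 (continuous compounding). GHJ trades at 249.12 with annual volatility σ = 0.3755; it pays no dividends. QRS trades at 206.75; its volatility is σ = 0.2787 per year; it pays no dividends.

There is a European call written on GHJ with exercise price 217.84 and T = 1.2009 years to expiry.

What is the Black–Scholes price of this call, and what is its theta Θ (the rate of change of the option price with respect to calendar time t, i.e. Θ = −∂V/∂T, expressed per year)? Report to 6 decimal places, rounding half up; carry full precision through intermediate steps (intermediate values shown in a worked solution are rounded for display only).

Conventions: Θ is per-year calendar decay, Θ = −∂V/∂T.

σ√T = 0.3755·√1.2009 = 0.411494
d₁ = (ln(S/K) + (r+σ²/2)T) / (σ√T) = (ln(249.12/217.84) + (0.0772+0.3755²/2)·1.2009) / 0.411494 = (0.134174 + 0.177373) / 0.411494 = 0.757112
d₂ = d₁ − σ√T = 0.757112 − 0.411494 = 0.345618
e^{−rT} = 0.911458
N(d₁) = 0.775509,  N(d₂) = 0.635185
Call price V = S·N(d₁) − K·e^{−rT}·N(d₂) = 193.194706 − 126.117323 = 67.077384
φ(d₁) = (1/√(2π))·e^{−d₁²/2} = 0.299528
Θ = −S·φ(d₁)·σ/(2√T) − r·K·e^{−rT}·N(d₂) = −12.784165 − 9.736257 = -22.520422

price = 67.077384
Θ = -22.520422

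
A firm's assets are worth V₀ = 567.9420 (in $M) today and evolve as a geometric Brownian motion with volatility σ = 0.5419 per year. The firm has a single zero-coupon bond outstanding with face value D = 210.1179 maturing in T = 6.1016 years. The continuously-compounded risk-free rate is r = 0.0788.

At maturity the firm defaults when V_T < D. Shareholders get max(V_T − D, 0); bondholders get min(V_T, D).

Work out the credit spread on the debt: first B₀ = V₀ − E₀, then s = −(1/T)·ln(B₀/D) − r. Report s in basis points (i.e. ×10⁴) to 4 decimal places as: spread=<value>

spread=296.2483

Equity is a call on the firm's assets struck at D = 210.1179:
d₁ = [ln(V₀/D) + (r + σ²/2)T] / (σ√T)
   = [ln(567.9420/210.1179) + (0.0788 + 0.5·0.5419²)·6.1016] / (0.5419·√6.1016)
   = [0.994350 + 1.376691] / 1.338570 = 1.771324
d₂ = d₁ − σ√T = 1.771324 − 1.338570 = 0.432754
N(d₁) = 0.961747,  N(d₂) = 0.667403,  e^(−rT) = 0.618285
E₀ = V₀·N(d₁) − D·e^(−rT)·N(d₂)
   = 567.9420·0.961747 − 210.1179·0.618285·0.667403 = 459.512105
B₀ = V₀ − E₀ = 567.9420 − 459.512105 = 108.429895
spread = −(1/T)·ln(B₀/D) − r = −(1/6.1016)·ln(108.429895/210.1179) − 0.0788 = 0.02962483
in basis points: 0.02962483 × 10⁴ = 296.2483 bp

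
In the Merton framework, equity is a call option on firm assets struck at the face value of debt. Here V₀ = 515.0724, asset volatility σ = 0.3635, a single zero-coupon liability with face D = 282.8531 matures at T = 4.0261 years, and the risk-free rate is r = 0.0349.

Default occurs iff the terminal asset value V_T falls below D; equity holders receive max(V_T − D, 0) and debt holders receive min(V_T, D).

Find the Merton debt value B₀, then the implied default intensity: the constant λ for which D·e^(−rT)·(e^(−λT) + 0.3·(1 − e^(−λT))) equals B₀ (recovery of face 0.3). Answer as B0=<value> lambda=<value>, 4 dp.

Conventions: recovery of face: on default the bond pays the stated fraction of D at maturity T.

B0=225.6127 lambda=0.0310

With assets at 515.0724 and a single debt payment of 282.8531 at 4.0261 years:
d₁ = [ln(V₀/D) + (r + σ²/2)T] / (σ√T)
   = [ln(515.0724/282.8531) + (0.0349 + 0.5·0.3635²)·4.0261] / (0.3635·√4.0261)
   = [0.599380 + 0.406500] / 0.729368 = 1.379111
d₂ = d₁ − σ√T = 1.379111 − 0.729368 = 0.649743
N(d₁) = 0.916070,  N(d₂) = 0.742071,  e^(−rT) = 0.868914
E₀ = V₀·N(d₁) − D·e^(−rT)·N(d₂)
   = 515.0724·0.916070 − 282.8531·0.868914·0.742071 = 289.459708
B₀ = V₀ − E₀ = 515.0724 − 289.459708 = 225.612692
e^(−λT) = (B₀·e^(rT)/D − 0.3)/(1 − 0.3) = (225.6127·1.150862/282.8531 − 0.3)/0.7 = 0.88280588
λ = −ln(0.88280588)/4.0261 = 0.030960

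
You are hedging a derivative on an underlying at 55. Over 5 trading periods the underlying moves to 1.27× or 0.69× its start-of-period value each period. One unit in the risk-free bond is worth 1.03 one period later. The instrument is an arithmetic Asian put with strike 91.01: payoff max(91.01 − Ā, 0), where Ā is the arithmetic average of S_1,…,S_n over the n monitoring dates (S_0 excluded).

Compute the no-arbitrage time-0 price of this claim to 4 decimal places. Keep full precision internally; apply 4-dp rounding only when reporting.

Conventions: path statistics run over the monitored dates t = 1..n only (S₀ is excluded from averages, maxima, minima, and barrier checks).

price = 28.7901

No-arbitrage gives p* = (R−d)/(u−d) = 0.5862: enumerate every path, weight its payoff by its p*-probability, and discount by R^5.
Enumerate all 2^5 = 32 price paths (U = up ×1.27, D = down ×0.69); each path with k up-moves has probability p*^k·(1−p*)^(5−k).
DDDDD: Ā=20.6545, payoff=70.3555, prob=0.012132
UDDDD: Ā=38.0163, payoff=52.9937, prob=0.017186
DUDDD: Ā=31.6363, payoff=59.3737, prob=0.017186
UUDDD: Ā=58.2291, payoff=32.7809, prob=0.024347
DDUDD: Ā=27.2341, payoff=63.7759, prob=0.017186
UDUDD: Ā=50.1265, payoff=40.8835, prob=0.024347
DUUDD: Ā=43.7465, payoff=47.2635, prob=0.024347
UUUDD: Ā=80.5189, payoff=10.4911, prob=0.034492
DDDUD: Ā=24.1966, payoff=66.8134, prob=0.017186
UDDUD: Ā=44.5357, payoff=46.4743, prob=0.024347
DUDUD: Ā=38.1557, payoff=52.8543, prob=0.024347
UUDUD: Ā=70.2286, payoff=20.7814, prob=0.034492
DDUUD: Ā=33.7535, payoff=57.2565, prob=0.024347
UDUUD: Ā=62.1260, payoff=28.8840, prob=0.034492
DUUUD: Ā=55.7460, payoff=35.2640, prob=0.034492
UUUUD: Ā=102.6050, payoff=0.0000, prob=0.048864
DDDDU: Ā=22.1007, payoff=68.9093, prob=0.017186
UDDDU: Ā=40.6781, payoff=50.3319, prob=0.024347
DUDDU: Ā=34.2981, payoff=56.7119, prob=0.024347
UUDDU: Ā=63.1283, payoff=27.8817, prob=0.034492
DDUDU: Ā=29.8959, payoff=61.1141, prob=0.024347
UDUDU: Ā=55.0257, payoff=35.9843, prob=0.034492
DUUDU: Ā=48.6457, payoff=42.3643, prob=0.034492
UUUDU: Ā=89.5363, payoff=1.4737, prob=0.048864
DDDUU: Ā=26.8583, payoff=64.1517, prob=0.024347
UDDUU: Ā=49.4349, payoff=41.5751, prob=0.034492
DUDUU: Ā=43.0549, payoff=47.9551, prob=0.034492
UUDUU: Ā=79.2460, payoff=11.7640, prob=0.048864
DDUUU: Ā=38.6527, payoff=52.3573, prob=0.034492
UDUUU: Ā=71.1434, payoff=19.8666, prob=0.048864
DUUUU: Ā=64.7634, payoff=26.2466, prob=0.048864
UUUUU: Ā=119.2022, payoff=0.0000, prob=0.069224
Price = Σ prob·payoff / R^5 = 33.375636 / 1.159274 = 28.7901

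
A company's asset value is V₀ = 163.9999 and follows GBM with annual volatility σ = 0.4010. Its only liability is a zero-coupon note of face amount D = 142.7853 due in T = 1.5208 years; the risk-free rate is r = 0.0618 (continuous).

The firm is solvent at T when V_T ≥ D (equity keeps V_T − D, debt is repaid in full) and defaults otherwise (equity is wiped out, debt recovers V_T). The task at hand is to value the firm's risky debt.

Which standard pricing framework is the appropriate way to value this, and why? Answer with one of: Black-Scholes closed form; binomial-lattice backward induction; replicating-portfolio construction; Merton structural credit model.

framework: Merton structural credit model

Key observation: with the firm-asset dynamics (V₀ = 163.9999) and a single zero-coupon liability of face 142.7853 given, debt value, spread, and default probability all derive from the option view of the balance sheet.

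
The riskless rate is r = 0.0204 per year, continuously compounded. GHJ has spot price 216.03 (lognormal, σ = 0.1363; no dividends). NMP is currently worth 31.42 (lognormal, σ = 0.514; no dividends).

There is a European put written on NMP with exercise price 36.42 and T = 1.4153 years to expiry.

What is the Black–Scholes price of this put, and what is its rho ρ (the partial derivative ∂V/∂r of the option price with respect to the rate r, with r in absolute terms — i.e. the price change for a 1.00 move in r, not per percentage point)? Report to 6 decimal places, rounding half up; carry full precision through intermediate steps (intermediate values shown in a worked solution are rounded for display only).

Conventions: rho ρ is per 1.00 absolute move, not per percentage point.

σ√T = 0.514·√1.4153 = 0.611487
d₁ = (ln(S/K) + (r+σ²/2)T) / (σ√T) = (ln(31.42/36.42) + (0.0204+0.514²/2)·1.4153) / 0.611487 = (-0.147673 + 0.215830) / 0.611487 = 0.111461
d₂ = d₁ − σ√T = 0.111461 − 0.611487 = -0.500026
e^{−rT} = 0.971541
N(−d₁) = 0.455625,  N(−d₂) = 0.691472
Put price V = K·e^{−rT}·N(−d₂) − S·N(−d₁) = 24.466697 − 14.315750 = 10.150947
ρ = −K·T·e^{−rT}·N(−d₂) = -34.627716

price = 10.150947
ρ = -34.627716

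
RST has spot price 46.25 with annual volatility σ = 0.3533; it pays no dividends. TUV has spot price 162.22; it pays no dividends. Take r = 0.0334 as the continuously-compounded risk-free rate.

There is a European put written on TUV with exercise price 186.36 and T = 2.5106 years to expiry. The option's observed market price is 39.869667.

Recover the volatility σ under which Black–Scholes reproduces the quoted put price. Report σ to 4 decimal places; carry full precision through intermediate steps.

sigma = 0.3370

At σ = 0.3370 the Black–Scholes value reproduces the quote:
σ√T = 0.337·√2.5106 = 0.533972
d₁ = (ln(S/K) + (r+σ²/2)T) / (σ√T) = (ln(162.22/186.36) + (0.0334+0.337²/2)·2.5106) / 0.533972 = (-0.138727 + 0.226417) / 0.533972 = 0.164223
d₂ = d₁ − σ√T = 0.164223 − 0.533972 = -0.369750
e^{−rT} = 0.919565
N(−d₁) = 0.434778,  N(−d₂) = 0.644215
V = K·e^{−rT}·N(−d₂) − S·N(−d₁) = 110.399341 − 70.529674 = 39.869667 (matching the quote); vega is positive throughout, so no other σ reproduces this price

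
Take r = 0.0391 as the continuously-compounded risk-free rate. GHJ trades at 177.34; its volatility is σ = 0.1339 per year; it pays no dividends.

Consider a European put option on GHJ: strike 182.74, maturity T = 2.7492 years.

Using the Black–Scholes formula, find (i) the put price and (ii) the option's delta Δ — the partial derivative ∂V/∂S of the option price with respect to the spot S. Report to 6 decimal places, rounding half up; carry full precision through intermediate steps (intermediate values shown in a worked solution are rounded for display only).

σ√T = 0.1339·√2.7492 = 0.222016
d₁ = (ln(S/K) + (r+σ²/2)T) / (σ√T) = (ln(177.34/182.74) + (0.0391+0.1339²/2)·2.7492) / 0.222016 = (-0.029996 + 0.132139) / 0.222016 = 0.460074
d₂ = d₁ − σ√T = 0.460074 − 0.222016 = 0.238058
e^{−rT} = 0.898082
N(−d₁) = 0.322732,  N(−d₂) = 0.405918
Put price V = K·e^{−rT}·N(−d₂) − S·N(−d₁) = 66.617452 − 57.233224 = 9.384228
Δ = −N(−d₁) = -0.322732

price = 9.384228
Δ = -0.322732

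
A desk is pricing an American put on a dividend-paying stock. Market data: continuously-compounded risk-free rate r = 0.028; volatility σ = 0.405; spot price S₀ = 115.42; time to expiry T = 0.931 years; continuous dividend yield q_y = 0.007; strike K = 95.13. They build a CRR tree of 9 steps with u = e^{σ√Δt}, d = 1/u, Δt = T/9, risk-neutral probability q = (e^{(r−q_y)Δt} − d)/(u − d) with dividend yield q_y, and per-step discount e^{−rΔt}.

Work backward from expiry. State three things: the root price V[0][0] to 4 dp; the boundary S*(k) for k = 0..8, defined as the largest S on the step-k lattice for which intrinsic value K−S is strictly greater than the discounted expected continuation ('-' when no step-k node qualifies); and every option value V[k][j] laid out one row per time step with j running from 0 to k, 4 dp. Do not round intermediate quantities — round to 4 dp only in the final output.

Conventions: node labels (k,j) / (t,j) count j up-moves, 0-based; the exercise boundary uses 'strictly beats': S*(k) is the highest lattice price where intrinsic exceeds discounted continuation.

price = 7.5351
boundary = - - - - - 60.1765 52.8270 60.1765 68.5484
tree:
7.5351
10.8780 3.8982
15.3040 6.0682 1.5313
20.8957 9.2370 2.6142 0.3475
27.5606 13.6803 4.3980 0.6649 0.0000
34.9535 19.5839 7.2597 1.2721 0.0000 0.0000
42.3030 26.8663 11.6803 2.4339 0.0000 0.0000 0.0000
48.7549 34.9535 18.1203 4.6565 0.0000 0.0000 0.0000 0.0000
54.4188 42.3030 26.5816 8.9090 0.0000 0.0000 0.0000 0.0000 0.0000
59.3909 48.7549 34.9535 17.0449 0.0000 0.0000 0.0000 0.0000 0.0000 0.0000

params: Δt=0.10344 u=1.13912 d=0.87787 q=0.47581 e^(-rΔt)=0.99711
t_9 payoffs: 59.3909 48.7549 34.9535 17.0449 0.0000 0.0000 0.0000 0.0000 0.0000 0.0000
t_8: node(8,0) S=40.7112 payoff=54.4188 vs cont=54.1731 → 54.4188 [stop]  node(8,1) S=52.8270 payoff=42.3030 vs cont=42.0661 → 42.3030 [stop]  node(8,2) S=68.5484 payoff=26.5816 vs cont=26.3560 → 26.5816 [stop]  node(8,3) S=88.9486 payoff=6.1814 vs cont=8.9090 → 8.9090 [wait]  node(8,4) S=115.4200 payoff=0.0000 vs cont=0.0000 → 0.0000 [wait]  node(8,5) S=149.7693 payoff=0.0000 vs cont=0.0000 → 0.0000 [wait]  node(8,6) S=194.3411 payoff=0.0000 vs cont=0.0000 → 0.0000 [wait]  node(8,7) S=252.1775 payoff=0.0000 vs cont=0.0000 → 0.0000 [wait]  node(8,8) S=327.2262 payoff=0.0000 vs cont=0.0000 → 0.0000 [wait]  ⇒ S*(8)=68.5484
t_7: node(7,0) S=46.3751 payoff=48.7549 vs cont=48.5133 → 48.7549 [stop]  node(7,1) S=60.1765 payoff=34.9535 vs cont=34.7220 → 34.9535 [stop]  node(7,2) S=78.0851 payoff=17.0449 vs cont=18.1203 → 18.1203 [wait]  node(7,3) S=101.3235 payoff=0.0000 vs cont=4.6565 → 4.6565 [wait]  node(7,4) S=131.4777 payoff=0.0000 vs cont=0.0000 → 0.0000 [wait]  node(7,5) S=170.6058 payoff=0.0000 vs cont=0.0000 → 0.0000 [wait]  node(7,6) S=221.3785 payoff=0.0000 vs cont=0.0000 → 0.0000 [wait]  node(7,7) S=287.2614 payoff=0.0000 vs cont=0.0000 → 0.0000 [wait]  ⇒ S*(7)=60.1765
t_6: node(6,0) S=52.8270 payoff=42.3030 vs cont=42.0661 → 42.3030 [stop]  node(6,1) S=68.5484 payoff=26.5816 vs cont=26.8663 → 26.8663 [wait]  node(6,2) S=88.9486 payoff=6.1814 vs cont=11.6803 → 11.6803 [wait]  node(6,3) S=115.4200 payoff=0.0000 vs cont=2.4339 → 2.4339 [wait]  node(6,4) S=149.7693 payoff=0.0000 vs cont=0.0000 → 0.0000 [wait]  node(6,5) S=194.3411 payoff=0.0000 vs cont=0.0000 → 0.0000 [wait]  node(6,6) S=252.1775 payoff=0.0000 vs cont=0.0000 → 0.0000 [wait]  ⇒ S*(6)=52.8270
t_5: node(5,0) S=60.1765 payoff=34.9535 vs cont=34.8570 → 34.9535 [stop]  node(5,1) S=78.0851 payoff=17.0449 vs cont=19.5839 → 19.5839 [wait]  node(5,2) S=101.3235 payoff=0.0000 vs cont=7.2597 → 7.2597 [wait]  node(5,3) S=131.4777 payoff=0.0000 vs cont=1.2721 → 1.2721 [wait]  node(5,4) S=170.6058 payoff=0.0000 vs cont=0.0000 → 0.0000 [wait]  node(5,5) S=221.3785 payoff=0.0000 vs cont=0.0000 → 0.0000 [wait]  ⇒ S*(5)=60.1765
t_4: node(4,0) S=68.5484 payoff=26.5816 vs cont=27.5606 → 27.5606 [wait]  node(4,1) S=88.9486 payoff=6.1814 vs cont=13.6803 → 13.6803 [wait]  node(4,2) S=115.4200 payoff=0.0000 vs cont=4.3980 → 4.3980 [wait]  node(4,3) S=149.7693 payoff=0.0000 vs cont=0.6649 → 0.6649 [wait]  node(4,4) S=194.3411 payoff=0.0000 vs cont=0.0000 → 0.0000 [wait]  ⇒ S*(4)=-
t_3: node(3,0) S=78.0851 payoff=17.0449 vs cont=20.8957 → 20.8957 [wait]  node(3,1) S=101.3235 payoff=0.0000 vs cont=9.2370 → 9.2370 [wait]  node(3,2) S=131.4777 payoff=0.0000 vs cont=2.6142 → 2.6142 [wait]  node(3,3) S=170.6058 payoff=0.0000 vs cont=0.3475 → 0.3475 [wait]  ⇒ S*(3)=-
t_2: node(2,0) S=88.9486 payoff=6.1814 vs cont=15.3040 → 15.3040 [wait]  node(2,1) S=115.4200 payoff=0.0000 vs cont=6.0682 → 6.0682 [wait]  node(2,2) S=149.7693 payoff=0.0000 vs cont=1.5313 → 1.5313 [wait]  ⇒ S*(2)=-
t_1: node(1,0) S=101.3235 payoff=0.0000 vs cont=10.8780 → 10.8780 [wait]  node(1,1) S=131.4777 payoff=0.0000 vs cont=3.8982 → 3.8982 [wait]  ⇒ S*(1)=-
t_0: node(0,0) S=115.4200 payoff=0.0000 vs cont=7.5351 → 7.5351 [wait]  ⇒ S*(0)=-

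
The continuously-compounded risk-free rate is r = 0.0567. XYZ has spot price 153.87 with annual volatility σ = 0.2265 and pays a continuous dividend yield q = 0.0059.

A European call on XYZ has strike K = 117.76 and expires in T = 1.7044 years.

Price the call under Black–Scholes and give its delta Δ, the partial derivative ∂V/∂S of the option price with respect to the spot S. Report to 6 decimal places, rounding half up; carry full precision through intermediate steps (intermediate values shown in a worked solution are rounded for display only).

price = 47.531379
Δ = 0.901599

σ√T = 0.2265·√1.7044 = 0.295702
d₁ = (ln(S/K) + (r−q+σ²/2)T) / (σ√T) = (ln(153.87/117.76) + (0.0567−0.0059+0.2265²/2)·1.7044) / 0.295702 = (0.267459 + 0.130303) / 0.295702 = 1.345148
d₂ = d₁ − σ√T = 1.345148 − 0.295702 = 1.049446
e^{−rT} = 0.907883
e^{−qT} = 0.989994
N(d₁) = 0.910711,  N(d₂) = 0.853014
Call price V = S·e^{−qT}·N(d₁) − K·e^{−rT}·N(d₂) = 138.729056 − 91.197677 = 47.531379
Δ = e^{−qT}·N(d₁) = 0.901599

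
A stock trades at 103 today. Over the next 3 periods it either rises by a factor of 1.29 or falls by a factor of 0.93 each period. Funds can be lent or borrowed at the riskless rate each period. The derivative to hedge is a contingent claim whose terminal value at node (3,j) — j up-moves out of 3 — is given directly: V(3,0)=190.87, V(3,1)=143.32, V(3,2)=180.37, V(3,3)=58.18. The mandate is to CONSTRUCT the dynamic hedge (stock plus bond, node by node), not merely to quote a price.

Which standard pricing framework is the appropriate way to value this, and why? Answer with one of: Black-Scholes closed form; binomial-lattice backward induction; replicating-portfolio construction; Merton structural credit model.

Key observation: since the answer must list Δ and B at each node of the 1.29/0.93 lattice on 103, the replicating-portfolio method — solving the two-state system at every node — is the one that applies.

framework: replicating-portfolio construction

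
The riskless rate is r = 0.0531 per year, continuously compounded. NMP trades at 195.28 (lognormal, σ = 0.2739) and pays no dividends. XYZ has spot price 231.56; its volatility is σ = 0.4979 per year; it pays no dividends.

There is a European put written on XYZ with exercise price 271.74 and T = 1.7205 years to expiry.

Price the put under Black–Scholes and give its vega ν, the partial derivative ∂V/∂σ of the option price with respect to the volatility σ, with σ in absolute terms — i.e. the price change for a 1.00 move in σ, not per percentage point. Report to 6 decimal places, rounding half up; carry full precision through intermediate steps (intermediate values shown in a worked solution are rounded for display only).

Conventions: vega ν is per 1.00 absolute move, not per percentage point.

σ√T = 0.4979·√1.7205 = 0.653085
d₁ = (ln(S/K) + (r+σ²/2)T) / (σ√T) = (ln(231.56/271.74) + (0.0531+0.4979²/2)·1.7205) / 0.653085 = (-0.160007 + 0.304618) / 0.653085 = 0.221429
d₂ = d₁ − σ√T = 0.221429 − 0.653085 = -0.431656
e^{−rT} = 0.912690
N(−d₁) = 0.412379,  N(−d₂) = 0.667004
Put price V = K·e^{−rT}·N(−d₂) − S·N(−d₁) = 165.426729 − 95.490566 = 69.936163
φ(d₁) = (1/√(2π))·e^{−d₁²/2} = 0.389281
ν = S·φ(d₁)·√T = 118.237185

price = 69.936163
ν = 118.237185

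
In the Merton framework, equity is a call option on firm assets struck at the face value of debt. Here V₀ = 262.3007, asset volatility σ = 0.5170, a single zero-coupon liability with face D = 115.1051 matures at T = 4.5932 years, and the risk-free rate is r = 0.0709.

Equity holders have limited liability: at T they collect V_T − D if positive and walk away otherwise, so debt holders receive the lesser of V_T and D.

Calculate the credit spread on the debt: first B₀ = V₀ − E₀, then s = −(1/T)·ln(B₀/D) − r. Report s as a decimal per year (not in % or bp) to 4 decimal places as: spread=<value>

Equity is a call on the firm's assets struck at D = 115.1051:
d₁ = [ln(V₀/D) + (r + σ²/2)T] / (σ√T)
   = [ln(262.3007/115.1051) + (0.0709 + 0.5·0.5170²)·4.5932] / (0.5170·√4.5932)
   = [0.823646 + 0.939514] / 1.108022 = 1.591268
d₂ = d₁ − σ√T = 1.591268 − 1.108022 = 0.483247
N(d₁) = 0.944225,  N(d₂) = 0.685540,  e^(−rT) = 0.722052
E₀ = V₀·N(d₁) − D·e^(−rT)·N(d₂)
   = 262.3007·0.944225 − 115.1051·0.722052·0.685540 = 190.694483
B₀ = V₀ − E₀ = 262.3007 − 190.694483 = 71.606217
spread = −(1/T)·ln(B₀/D) − r = −(1/4.5932)·ln(71.606217/115.1051) − 0.0709 = 0.03244053

spread=0.0324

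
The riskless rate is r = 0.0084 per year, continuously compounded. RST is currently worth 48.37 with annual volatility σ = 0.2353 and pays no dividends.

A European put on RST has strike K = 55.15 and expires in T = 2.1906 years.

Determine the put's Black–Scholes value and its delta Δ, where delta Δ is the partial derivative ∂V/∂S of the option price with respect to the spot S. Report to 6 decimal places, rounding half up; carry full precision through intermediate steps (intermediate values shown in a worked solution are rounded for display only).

price = 10.336971
Δ = -0.559498

σ√T = 0.2353·√2.1906 = 0.348260
d₁ = (ln(S/K) + (r+σ²/2)T) / (σ√T) = (ln(48.37/55.15) + (0.0084+0.2353²/2)·2.1906) / 0.348260 = (-0.131177 + 0.079044) / 0.348260 = -0.149697
d₂ = d₁ − σ√T = -0.149697 − 0.348260 = -0.497957
e^{−rT} = 0.981767
N(−d₁) = 0.559498,  N(−d₂) = 0.690743
Put price V = K·e^{−rT}·N(−d₂) − S·N(−d₁) = 37.399896 − 27.062925 = 10.336971
Δ = −N(−d₁) = -0.559498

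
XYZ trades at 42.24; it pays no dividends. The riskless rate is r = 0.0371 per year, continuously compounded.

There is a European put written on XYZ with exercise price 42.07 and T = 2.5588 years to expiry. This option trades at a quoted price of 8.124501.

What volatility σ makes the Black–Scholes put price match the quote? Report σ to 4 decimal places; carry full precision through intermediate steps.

sigma = 0.3957

At σ = 0.3957 the Black–Scholes value reproduces the quote:
σ√T = 0.3957·√2.5588 = 0.632972
d₁ = (ln(S/K) + (r+σ²/2)T) / (σ√T) = (ln(42.24/42.07) + (0.0371+0.3957²/2)·2.5588) / 0.632972 = (0.004033 + 0.295258) / 0.632972 = 0.472834
d₂ = d₁ − σ√T = 0.472834 − 0.632972 = -0.160137
e^{−rT} = 0.909435
N(−d₁) = 0.318166,  N(−d₂) = 0.563614
V = K·e^{−rT}·N(−d₂) − S·N(−d₁) = 21.563819 − 13.439318 = 8.124501 (the quoted price), and the Black–Scholes price is strictly increasing in σ, so σ is unique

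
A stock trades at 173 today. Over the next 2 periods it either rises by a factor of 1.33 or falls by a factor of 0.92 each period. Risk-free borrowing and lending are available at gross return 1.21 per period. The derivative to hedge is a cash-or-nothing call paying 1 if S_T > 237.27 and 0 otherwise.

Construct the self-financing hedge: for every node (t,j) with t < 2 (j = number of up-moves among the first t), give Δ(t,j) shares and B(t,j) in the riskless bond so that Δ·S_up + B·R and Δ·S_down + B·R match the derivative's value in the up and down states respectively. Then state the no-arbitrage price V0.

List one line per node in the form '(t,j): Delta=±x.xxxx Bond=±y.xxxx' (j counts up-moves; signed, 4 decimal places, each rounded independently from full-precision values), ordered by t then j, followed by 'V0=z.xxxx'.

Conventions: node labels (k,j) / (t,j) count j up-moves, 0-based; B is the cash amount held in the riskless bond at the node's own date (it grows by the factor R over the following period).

No-arbitrage ⇒ martingale measure with p* = (R−d)/(u−d) = 0.7073.
At maturity the claim pays: V(2,0)=0.0000, V(2,1)=0.0000, V(2,2)=1.0000
Node (1,0) S=159.1600: V=(p*·0.0000+(1−p*)·0.0000)/1.21=0.0000; Δ=(0.0000−0.0000)/(211.6828−146.4272)=0.0000; B=V−Δ·S=0.0000
Node (1,1) S=230.0900: V=(p*·1.0000+(1−p*)·0.0000)/1.21=0.5846; Δ=(1.0000−0.0000)/(306.0197−211.6828)=0.0106; B=V−Δ·S=-1.8545
Node (0,0) S=173.0000: V=(p*·0.5846+(1−p*)·0.0000)/1.21=0.3417; Δ=(0.5846−0.0000)/(230.0900−159.1600)=0.0082; B=V−Δ·S=-1.0840
Sanity check at the root: Δ(0,0)·S0 + B(0,0) reproduces V0 = 0.3417.

(0,0): Delta=0.0082 Bond=-1.0840
(1,0): Delta=0.0000 Bond=0.0000
(1,1): Delta=0.0106 Bond=-1.8545
V0=0.3417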